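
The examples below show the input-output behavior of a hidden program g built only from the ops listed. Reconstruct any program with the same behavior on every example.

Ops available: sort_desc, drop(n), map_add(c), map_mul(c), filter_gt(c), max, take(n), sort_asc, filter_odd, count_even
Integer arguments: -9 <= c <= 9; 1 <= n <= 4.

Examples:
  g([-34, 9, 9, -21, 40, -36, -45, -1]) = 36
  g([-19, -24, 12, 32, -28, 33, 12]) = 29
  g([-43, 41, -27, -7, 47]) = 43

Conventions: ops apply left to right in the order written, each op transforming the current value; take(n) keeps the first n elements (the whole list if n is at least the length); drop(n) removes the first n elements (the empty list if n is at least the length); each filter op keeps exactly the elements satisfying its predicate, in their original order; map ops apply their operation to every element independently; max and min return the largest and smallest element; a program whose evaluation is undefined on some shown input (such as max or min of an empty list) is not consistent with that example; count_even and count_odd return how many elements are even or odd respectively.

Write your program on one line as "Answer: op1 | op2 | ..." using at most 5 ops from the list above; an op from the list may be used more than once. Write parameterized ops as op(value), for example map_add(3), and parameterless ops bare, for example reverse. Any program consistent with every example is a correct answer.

map_add(-8) | sort_asc | drop(3) | map_add(4) | max

Check, running the answer program on each example:
  [-34, 9, 9, -21, 40, -36, -45, -1] -> [-42, 1, 1, -29, 32, -44, -53, -9] -> [-53, -44, -42, -29, -9, 1, 1, 32] -> [-29, -9, 1, 1, 32] -> [-25, -5, 5, 5, 36] -> 36
  [-19, -24, 12, 32, -28, 33, 12] -> [-27, -32, 4, 24, -36, 25, 4] -> [-36, -32, -27, 4, 4, 24, 25] -> [4, 4, 24, 25] -> [8, 8, 28, 29] -> 29
  [-43, 41, -27, -7, 47] -> [-51, 33, -35, -15, 39] -> [-51, -35, -15, 33, 39] -> [33, 39] -> [37, 43] -> 43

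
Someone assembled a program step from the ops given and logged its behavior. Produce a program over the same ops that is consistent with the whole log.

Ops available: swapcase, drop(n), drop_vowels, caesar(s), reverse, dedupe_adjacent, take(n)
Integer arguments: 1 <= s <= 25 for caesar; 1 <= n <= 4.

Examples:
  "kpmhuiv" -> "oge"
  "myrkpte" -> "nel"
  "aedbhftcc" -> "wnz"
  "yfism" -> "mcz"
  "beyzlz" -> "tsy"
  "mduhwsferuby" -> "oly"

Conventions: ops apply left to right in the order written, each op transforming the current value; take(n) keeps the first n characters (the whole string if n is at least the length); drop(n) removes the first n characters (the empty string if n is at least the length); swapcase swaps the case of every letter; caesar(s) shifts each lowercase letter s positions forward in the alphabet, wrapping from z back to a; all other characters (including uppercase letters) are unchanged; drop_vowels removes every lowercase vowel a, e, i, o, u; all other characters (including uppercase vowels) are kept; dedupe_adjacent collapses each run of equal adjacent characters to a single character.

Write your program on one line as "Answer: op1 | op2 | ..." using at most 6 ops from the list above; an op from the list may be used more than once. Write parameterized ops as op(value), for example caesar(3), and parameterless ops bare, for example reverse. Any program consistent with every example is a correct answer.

reverse | caesar(19) | drop_vowels | drop(1) | take(3) | caesar(1)

Check, running the answer program on each example:
  "kpmhuiv" -> "viuhmpk" -> "obnafid" -> "bnfd" -> "nfd" -> "nfd" -> "oge"
  "myrkpte" -> "etpkrym" -> "xmidkrf" -> "xmdkrf" -> "mdkrf" -> "mdk" -> "nel"
  "aedbhftcc" -> "cctfhbdea" -> "vvmyauwxt" -> "vvmywxt" -> "vmywxt" -> "vmy" -> "wnz"
  "yfism" -> "msify" -> "flbyr" -> "flbyr" -> "lbyr" -> "lby" -> "mcz"
  "beyzlz" -> "zlzyeb" -> "sesrxu" -> "ssrx" -> "srx" -> "srx" -> "tsy"
  "mduhwsferuby" -> "yburefswhudm" -> "runkxylpanwf" -> "rnkxylpnwf" -> "nkxylpnwf" -> "nkx" -> "oly"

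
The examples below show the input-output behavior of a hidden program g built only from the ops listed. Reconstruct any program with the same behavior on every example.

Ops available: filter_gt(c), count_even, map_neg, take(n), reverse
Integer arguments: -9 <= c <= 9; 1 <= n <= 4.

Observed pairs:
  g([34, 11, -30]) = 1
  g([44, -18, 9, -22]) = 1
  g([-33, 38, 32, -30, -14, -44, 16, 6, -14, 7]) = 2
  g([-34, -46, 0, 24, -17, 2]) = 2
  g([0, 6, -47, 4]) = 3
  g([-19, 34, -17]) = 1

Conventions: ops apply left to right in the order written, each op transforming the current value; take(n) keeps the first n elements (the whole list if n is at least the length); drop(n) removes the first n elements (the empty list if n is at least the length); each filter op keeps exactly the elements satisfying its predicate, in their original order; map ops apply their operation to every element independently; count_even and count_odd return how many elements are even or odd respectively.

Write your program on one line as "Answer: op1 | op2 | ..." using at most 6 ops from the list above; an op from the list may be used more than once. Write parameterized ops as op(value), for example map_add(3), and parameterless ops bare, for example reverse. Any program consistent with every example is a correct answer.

map_neg | take(4) | map_neg | filter_gt(-2) | map_neg | count_even

Check, running the answer program on each example:
  [34, 11, -30] -> [-34, -11, 30] -> [-34, -11, 30] -> [34, 11, -30] -> [34, 11] -> [-34, -11] -> 1
  [44, -18, 9, -22] -> [-44, 18, -9, 22] -> [-44, 18, -9, 22] -> [44, -18, 9, -22] -> [44, 9] -> [-44, -9] -> 1
  [-33, 38, 32, -30, -14, -44, 16, 6, -14, 7] -> [33, -38, -32, 30, 14, 44, -16, -6, 14, -7] -> [33, -38, -32, 30] -> [-33, 38, 32, -30] -> [38, 32] -> [-38, -32] -> 2
  [-34, -46, 0, 24, -17, 2] -> [34, 46, 0, -24, 17, -2] -> [34, 46, 0, -24] -> [-34, -46, 0, 24] -> [0, 24] -> [0, -24] -> 2
  [0, 6, -47, 4] -> [0, -6, 47, -4] -> [0, -6, 47, -4] -> [0, 6, -47, 4] -> [0, 6, 4] -> [0, -6, -4] -> 3
  [-19, 34, -17] -> [19, -34, 17] -> [19, -34, 17] -> [-19, 34, -17] -> [34] -> [-34] -> 1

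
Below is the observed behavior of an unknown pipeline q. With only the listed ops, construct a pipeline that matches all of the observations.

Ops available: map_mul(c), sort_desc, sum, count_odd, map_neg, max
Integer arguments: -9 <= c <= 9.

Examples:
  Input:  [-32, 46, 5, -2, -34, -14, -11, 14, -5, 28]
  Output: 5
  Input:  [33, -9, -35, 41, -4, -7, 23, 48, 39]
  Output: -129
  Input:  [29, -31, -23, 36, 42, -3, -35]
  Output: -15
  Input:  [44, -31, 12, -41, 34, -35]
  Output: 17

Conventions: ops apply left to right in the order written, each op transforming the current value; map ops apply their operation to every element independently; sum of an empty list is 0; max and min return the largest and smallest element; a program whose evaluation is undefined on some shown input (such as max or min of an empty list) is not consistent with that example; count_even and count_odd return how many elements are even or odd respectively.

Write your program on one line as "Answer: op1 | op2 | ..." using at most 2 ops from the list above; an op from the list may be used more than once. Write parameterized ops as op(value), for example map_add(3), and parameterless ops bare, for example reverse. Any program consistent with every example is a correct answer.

map_neg | sum

Check, running the answer program on each example:
  [-32, 46, 5, -2, -34, -14, -11, 14, -5, 28] -> [32, -46, -5, 2, 34, 14, 11, -14, 5, -28] -> 5
  [33, -9, -35, 41, -4, -7, 23, 48, 39] -> [-33, 9, 35, -41, 4, 7, -23, -48, -39] -> -129
  [29, -31, -23, 36, 42, -3, -35] -> [-29, 31, 23, -36, -42, 3, 35] -> -15
  [44, -31, 12, -41, 34, -35] -> [-44, 31, -12, 41, -34, 35] -> 17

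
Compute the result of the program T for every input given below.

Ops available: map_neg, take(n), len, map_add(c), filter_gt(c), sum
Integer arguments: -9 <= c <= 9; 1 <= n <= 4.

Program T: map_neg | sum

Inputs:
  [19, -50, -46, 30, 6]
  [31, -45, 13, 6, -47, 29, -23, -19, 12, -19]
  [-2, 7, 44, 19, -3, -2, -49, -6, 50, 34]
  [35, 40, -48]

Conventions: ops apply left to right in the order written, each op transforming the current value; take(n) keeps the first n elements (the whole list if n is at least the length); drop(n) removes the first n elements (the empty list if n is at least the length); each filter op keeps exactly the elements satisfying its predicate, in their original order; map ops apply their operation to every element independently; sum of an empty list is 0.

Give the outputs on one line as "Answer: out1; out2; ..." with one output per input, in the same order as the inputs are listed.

Execution, op by op:
  [19, -50, -46, 30, 6] -> [-19, 50, 46, -30, -6] -> 41
  [31, -45, 13, 6, -47, 29, -23, -19, 12, -19] -> [-31, 45, -13, -6, 47, -29, 23, 19, -12, 19] -> 62
  [-2, 7, 44, 19, -3, -2, -49, -6, 50, 34] -> [2, -7, -44, -19, 3, 2, 49, 6, -50, -34] -> -92
  [35, 40, -48] -> [-35, -40, 48] -> -27

41; 62; -92; -27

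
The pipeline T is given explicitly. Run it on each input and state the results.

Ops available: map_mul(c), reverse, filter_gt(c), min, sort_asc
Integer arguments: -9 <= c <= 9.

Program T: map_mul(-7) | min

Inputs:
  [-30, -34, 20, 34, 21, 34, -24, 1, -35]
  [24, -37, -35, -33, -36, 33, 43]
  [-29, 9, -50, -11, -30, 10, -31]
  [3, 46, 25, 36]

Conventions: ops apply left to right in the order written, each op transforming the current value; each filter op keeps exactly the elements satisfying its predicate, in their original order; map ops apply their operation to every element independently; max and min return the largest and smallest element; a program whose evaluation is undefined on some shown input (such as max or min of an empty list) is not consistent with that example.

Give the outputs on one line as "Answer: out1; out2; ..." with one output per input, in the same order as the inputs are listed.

-238; -301; -70; -322

Execution, op by op:
  [-30, -34, 20, 34, 21, 34, -24, 1, -35] -> [210, 238, -140, -238, -147, -238, 168, -7, 245] -> -238
  [24, -37, -35, -33, -36, 33, 43] -> [-168, 259, 245, 231, 252, -231, -301] -> -301
  [-29, 9, -50, -11, -30, 10, -31] -> [203, -63, 350, 77, 210, -70, 217] -> -70
  [3, 46, 25, 36] -> [-21, -322, -175, -252] -> -322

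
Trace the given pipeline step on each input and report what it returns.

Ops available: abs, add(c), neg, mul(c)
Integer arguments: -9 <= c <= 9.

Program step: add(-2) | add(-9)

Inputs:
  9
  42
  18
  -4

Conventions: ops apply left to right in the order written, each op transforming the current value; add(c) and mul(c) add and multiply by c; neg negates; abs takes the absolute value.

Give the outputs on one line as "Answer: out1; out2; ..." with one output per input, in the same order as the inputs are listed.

Execution, op by op:
  9 -> 7 -> -2
  42 -> 40 -> 31
  18 -> 16 -> 7
  -4 -> -6 -> -15

-2; 31; 7; -15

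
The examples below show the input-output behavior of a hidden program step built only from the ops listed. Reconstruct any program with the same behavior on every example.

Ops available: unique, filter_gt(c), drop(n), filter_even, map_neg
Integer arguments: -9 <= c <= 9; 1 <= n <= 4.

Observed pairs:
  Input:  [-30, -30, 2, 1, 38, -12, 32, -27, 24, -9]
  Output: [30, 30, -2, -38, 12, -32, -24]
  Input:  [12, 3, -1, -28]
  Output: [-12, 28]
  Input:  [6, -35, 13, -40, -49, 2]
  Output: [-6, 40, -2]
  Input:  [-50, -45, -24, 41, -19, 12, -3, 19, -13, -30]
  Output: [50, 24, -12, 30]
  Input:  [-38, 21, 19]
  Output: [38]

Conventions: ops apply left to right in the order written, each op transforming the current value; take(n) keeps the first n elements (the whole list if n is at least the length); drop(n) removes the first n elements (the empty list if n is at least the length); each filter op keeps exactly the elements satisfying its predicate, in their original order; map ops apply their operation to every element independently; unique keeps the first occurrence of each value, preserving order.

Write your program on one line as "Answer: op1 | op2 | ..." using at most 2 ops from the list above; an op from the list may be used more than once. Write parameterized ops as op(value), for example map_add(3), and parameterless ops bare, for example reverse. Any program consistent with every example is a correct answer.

filter_even | map_neg

Check, running the answer program on each example:
  [-30, -30, 2, 1, 38, -12, 32, -27, 24, -9] -> [-30, -30, 2, 38, -12, 32, 24] -> [30, 30, -2, -38, 12, -32, -24]
  [12, 3, -1, -28] -> [12, -28] -> [-12, 28]
  [6, -35, 13, -40, -49, 2] -> [6, -40, 2] -> [-6, 40, -2]
  [-50, -45, -24, 41, -19, 12, -3, 19, -13, -30] -> [-50, -24, 12, -30] -> [50, 24, -12, 30]
  [-38, 21, 19] -> [-38] -> [38]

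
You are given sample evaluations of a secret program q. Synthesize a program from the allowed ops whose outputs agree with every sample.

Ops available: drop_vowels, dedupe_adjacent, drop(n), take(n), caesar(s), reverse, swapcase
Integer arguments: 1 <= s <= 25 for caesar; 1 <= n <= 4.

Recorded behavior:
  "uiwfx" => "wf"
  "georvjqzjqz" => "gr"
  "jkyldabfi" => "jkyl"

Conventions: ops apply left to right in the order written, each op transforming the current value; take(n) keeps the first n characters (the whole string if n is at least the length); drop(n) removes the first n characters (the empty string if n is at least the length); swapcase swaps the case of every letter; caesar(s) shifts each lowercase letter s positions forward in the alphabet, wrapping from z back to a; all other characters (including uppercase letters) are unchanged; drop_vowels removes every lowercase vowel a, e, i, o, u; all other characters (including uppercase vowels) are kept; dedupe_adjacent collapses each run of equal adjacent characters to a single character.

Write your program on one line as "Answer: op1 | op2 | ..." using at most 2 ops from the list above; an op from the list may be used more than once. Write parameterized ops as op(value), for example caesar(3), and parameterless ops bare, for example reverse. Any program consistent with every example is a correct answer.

take(4) | drop_vowels

Check, running the answer program on each example:
  "uiwfx" -> "uiwf" -> "wf"
  "georvjqzjqz" -> "geor" -> "gr"
  "jkyldabfi" -> "jkyl" -> "jkyl"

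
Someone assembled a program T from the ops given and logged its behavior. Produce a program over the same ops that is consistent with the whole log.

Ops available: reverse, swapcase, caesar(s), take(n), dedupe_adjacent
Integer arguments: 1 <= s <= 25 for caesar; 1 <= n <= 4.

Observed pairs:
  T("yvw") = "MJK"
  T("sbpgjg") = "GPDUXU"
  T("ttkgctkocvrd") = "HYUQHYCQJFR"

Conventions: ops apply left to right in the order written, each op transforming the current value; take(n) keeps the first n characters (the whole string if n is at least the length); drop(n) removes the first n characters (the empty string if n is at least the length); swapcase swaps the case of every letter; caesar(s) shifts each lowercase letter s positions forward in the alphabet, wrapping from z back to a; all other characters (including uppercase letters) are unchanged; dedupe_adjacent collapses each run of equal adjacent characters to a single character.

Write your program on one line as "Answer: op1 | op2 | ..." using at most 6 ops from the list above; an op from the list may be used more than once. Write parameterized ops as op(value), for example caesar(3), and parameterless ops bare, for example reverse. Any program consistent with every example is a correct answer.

reverse | dedupe_adjacent | caesar(14) | swapcase | reverse

Check, running the answer program on each example:
  "yvw" -> "wvy" -> "wvy" -> "kjm" -> "KJM" -> "MJK"
  "sbpgjg" -> "gjgpbs" -> "gjgpbs" -> "uxudpg" -> "UXUDPG" -> "GPDUXU"
  "ttkgctkocvrd" -> "drvcoktcgktt" -> "drvcoktcgkt" -> "rfjqcyhquyh" -> "RFJQCYHQUYH" -> "HYUQHYCQJFR"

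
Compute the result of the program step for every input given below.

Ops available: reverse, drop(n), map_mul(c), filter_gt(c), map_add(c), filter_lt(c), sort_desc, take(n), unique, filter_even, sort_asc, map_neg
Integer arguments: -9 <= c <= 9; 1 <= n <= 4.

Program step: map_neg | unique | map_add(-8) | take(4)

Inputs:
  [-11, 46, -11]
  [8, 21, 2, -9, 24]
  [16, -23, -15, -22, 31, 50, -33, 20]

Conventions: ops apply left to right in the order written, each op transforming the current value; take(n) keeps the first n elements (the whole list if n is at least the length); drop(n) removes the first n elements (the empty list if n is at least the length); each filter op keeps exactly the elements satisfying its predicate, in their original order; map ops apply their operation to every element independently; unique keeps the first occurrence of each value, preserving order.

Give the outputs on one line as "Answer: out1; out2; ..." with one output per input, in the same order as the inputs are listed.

Execution, op by op:
  [-11, 46, -11] -> [11, -46, 11] -> [11, -46] -> [3, -54] -> [3, -54]
  [8, 21, 2, -9, 24] -> [-8, -21, -2, 9, -24] -> [-8, -21, -2, 9, -24] -> [-16, -29, -10, 1, -32] -> [-16, -29, -10, 1]
  [16, -23, -15, -22, 31, 50, -33, 20] -> [-16, 23, 15, 22, -31, -50, 33, -20] -> [-16, 23, 15, 22, -31, -50, 33, -20] -> [-24, 15, 7, 14, -39, -58, 25, -28] -> [-24, 15, 7, 14]

[3, -54]; [-16, -29, -10, 1]; [-24, 15, 7, 14]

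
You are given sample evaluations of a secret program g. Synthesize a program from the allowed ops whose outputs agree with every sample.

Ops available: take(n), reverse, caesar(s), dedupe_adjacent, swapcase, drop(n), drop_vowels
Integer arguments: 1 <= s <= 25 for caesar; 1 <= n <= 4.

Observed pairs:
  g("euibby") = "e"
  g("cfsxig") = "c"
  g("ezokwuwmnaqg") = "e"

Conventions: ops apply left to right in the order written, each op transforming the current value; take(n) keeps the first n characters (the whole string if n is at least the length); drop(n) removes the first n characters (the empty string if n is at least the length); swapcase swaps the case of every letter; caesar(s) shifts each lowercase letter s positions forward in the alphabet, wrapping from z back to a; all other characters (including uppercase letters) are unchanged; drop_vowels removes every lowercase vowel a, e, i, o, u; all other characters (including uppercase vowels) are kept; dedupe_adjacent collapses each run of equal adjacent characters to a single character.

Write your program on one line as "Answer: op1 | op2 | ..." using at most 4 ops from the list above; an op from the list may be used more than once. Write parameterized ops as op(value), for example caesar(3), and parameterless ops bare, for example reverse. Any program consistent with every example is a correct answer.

swapcase | take(1) | swapcase

Check, running the answer program on each example:
  "euibby" -> "EUIBBY" -> "E" -> "e"
  "cfsxig" -> "CFSXIG" -> "C" -> "c"
  "ezokwuwmnaqg" -> "EZOKWUWMNAQG" -> "E" -> "e"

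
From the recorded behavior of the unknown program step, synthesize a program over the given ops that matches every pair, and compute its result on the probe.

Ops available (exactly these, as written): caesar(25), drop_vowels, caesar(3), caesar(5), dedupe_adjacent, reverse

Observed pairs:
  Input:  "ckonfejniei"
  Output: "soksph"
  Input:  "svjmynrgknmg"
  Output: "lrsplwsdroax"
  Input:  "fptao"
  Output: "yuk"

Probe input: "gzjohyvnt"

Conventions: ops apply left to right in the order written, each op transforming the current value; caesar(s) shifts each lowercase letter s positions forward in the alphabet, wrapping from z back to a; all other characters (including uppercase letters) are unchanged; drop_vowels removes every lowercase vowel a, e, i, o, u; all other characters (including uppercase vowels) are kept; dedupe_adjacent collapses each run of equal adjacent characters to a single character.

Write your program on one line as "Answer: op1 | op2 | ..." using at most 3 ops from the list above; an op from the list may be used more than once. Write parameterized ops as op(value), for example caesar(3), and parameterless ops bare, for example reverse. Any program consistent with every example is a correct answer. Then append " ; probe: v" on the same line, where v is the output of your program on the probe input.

drop_vowels | caesar(5) | reverse ; probe: "ysadmoel"

Check, running the answer program on each example:
  "ckonfejniei" -> "cknfjn" -> "hpskos" -> "soksph"
  "svjmynrgknmg" -> "svjmynrgknmg" -> "xaordswlpsrl" -> "lrsplwsdroax"
  "fptao" -> "fpt" -> "kuy" -> "yuk"
  probe: "gzjohyvnt" -> "gzjhyvnt" -> "leomdasy" -> "ysadmoel"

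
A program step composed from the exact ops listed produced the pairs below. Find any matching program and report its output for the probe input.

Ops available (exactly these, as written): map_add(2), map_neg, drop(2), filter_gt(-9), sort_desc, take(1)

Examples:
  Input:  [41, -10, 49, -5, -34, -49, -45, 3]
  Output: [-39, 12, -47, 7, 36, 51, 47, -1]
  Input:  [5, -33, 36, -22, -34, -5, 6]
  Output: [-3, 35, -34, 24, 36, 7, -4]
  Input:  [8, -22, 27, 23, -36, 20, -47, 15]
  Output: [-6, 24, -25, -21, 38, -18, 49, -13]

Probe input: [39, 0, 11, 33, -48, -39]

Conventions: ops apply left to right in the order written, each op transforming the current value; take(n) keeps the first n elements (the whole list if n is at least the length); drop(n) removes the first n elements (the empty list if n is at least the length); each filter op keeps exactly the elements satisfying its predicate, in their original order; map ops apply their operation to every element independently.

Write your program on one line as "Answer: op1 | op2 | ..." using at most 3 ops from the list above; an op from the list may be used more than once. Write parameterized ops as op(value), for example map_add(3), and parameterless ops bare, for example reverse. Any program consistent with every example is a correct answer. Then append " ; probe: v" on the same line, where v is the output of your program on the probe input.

map_neg | map_add(2) ; probe: [-37, 2, -9, -31, 50, 41]

Check, running the answer program on each example:
  [41, -10, 49, -5, -34, -49, -45, 3] -> [-41, 10, -49, 5, 34, 49, 45, -3] -> [-39, 12, -47, 7, 36, 51, 47, -1]
  [5, -33, 36, -22, -34, -5, 6] -> [-5, 33, -36, 22, 34, 5, -6] -> [-3, 35, -34, 24, 36, 7, -4]
  [8, -22, 27, 23, -36, 20, -47, 15] -> [-8, 22, -27, -23, 36, -20, 47, -15] -> [-6, 24, -25, -21, 38, -18, 49, -13]
  probe: [39, 0, 11, 33, -48, -39] -> [-39, 0, -11, -33, 48, 39] -> [-37, 2, -9, -31, 50, 41]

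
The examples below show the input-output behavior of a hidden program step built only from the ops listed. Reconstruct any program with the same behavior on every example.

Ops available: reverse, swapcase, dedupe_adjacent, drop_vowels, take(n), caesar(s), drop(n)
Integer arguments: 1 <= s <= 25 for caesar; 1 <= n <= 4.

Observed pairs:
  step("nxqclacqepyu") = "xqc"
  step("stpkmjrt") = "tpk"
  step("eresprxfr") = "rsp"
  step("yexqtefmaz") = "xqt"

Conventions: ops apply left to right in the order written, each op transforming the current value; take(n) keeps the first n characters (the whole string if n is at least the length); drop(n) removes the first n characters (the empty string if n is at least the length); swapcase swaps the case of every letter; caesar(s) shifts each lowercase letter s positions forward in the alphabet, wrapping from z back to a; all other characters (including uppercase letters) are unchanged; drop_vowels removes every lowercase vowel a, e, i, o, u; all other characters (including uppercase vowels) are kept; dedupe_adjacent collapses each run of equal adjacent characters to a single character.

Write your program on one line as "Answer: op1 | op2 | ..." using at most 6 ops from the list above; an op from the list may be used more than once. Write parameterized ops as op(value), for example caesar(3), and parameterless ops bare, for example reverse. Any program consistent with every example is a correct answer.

drop(1) | drop_vowels | swapcase | take(3) | swapcase

Check, running the answer program on each example:
  "nxqclacqepyu" -> "xqclacqepyu" -> "xqclcqpy" -> "XQCLCQPY" -> "XQC" -> "xqc"
  "stpkmjrt" -> "tpkmjrt" -> "tpkmjrt" -> "TPKMJRT" -> "TPK" -> "tpk"
  "eresprxfr" -> "resprxfr" -> "rsprxfr" -> "RSPRXFR" -> "RSP" -> "rsp"
  "yexqtefmaz" -> "exqtefmaz" -> "xqtfmz" -> "XQTFMZ" -> "XQT" -> "xqt"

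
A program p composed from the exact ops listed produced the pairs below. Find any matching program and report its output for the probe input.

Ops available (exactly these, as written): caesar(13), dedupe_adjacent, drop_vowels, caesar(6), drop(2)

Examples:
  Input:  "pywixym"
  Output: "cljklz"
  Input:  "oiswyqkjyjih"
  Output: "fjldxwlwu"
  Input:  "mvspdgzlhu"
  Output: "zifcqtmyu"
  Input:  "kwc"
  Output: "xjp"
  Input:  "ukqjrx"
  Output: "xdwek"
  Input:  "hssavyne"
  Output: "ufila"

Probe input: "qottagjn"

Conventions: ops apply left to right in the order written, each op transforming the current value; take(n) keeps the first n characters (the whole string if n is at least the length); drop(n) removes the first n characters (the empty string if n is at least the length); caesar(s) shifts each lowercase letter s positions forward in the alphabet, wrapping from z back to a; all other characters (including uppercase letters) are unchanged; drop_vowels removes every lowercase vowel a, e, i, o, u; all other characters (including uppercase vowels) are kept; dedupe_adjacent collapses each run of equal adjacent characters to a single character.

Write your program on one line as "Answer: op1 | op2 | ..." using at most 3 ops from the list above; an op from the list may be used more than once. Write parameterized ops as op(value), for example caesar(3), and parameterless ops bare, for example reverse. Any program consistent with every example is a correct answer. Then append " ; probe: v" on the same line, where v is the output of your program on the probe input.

dedupe_adjacent | drop_vowels | caesar(13) ; probe: "dgtwa"

Check, running the answer program on each example:
  "pywixym" -> "pywixym" -> "pywxym" -> "cljklz"
  "oiswyqkjyjih" -> "oiswyqkjyjih" -> "swyqkjyjh" -> "fjldxwlwu"
  "mvspdgzlhu" -> "mvspdgzlhu" -> "mvspdgzlh" -> "zifcqtmyu"
  "kwc" -> "kwc" -> "kwc" -> "xjp"
  "ukqjrx" -> "ukqjrx" -> "kqjrx" -> "xdwek"
  "hssavyne" -> "hsavyne" -> "hsvyn" -> "ufila"
  probe: "qottagjn" -> "qotagjn" -> "qtgjn" -> "dgtwa"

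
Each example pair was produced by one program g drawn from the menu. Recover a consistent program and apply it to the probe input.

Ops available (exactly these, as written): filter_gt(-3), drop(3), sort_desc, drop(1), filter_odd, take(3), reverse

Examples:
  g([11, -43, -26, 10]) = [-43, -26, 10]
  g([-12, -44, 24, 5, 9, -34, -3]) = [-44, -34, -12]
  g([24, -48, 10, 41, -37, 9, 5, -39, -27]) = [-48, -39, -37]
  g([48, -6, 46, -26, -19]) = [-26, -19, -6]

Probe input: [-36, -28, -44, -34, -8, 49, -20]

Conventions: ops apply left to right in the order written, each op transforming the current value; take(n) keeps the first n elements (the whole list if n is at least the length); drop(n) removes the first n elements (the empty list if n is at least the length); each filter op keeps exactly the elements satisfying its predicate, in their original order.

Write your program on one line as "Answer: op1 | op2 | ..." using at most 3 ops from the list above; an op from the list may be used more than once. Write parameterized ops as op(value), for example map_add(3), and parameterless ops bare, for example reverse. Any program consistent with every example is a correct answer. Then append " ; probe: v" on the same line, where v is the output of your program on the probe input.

sort_desc | reverse | take(3) ; probe: [-44, -36, -34]

Check, running the answer program on each example:
  [11, -43, -26, 10] -> [11, 10, -26, -43] -> [-43, -26, 10, 11] -> [-43, -26, 10]
  [-12, -44, 24, 5, 9, -34, -3] -> [24, 9, 5, -3, -12, -34, -44] -> [-44, -34, -12, -3, 5, 9, 24] -> [-44, -34, -12]
  [24, -48, 10, 41, -37, 9, 5, -39, -27] -> [41, 24, 10, 9, 5, -27, -37, -39, -48] -> [-48, -39, -37, -27, 5, 9, 10, 24, 41] -> [-48, -39, -37]
  [48, -6, 46, -26, -19] -> [48, 46, -6, -19, -26] -> [-26, -19, -6, 46, 48] -> [-26, -19, -6]
  probe: [-36, -28, -44, -34, -8, 49, -20] -> [49, -8, -20, -28, -34, -36, -44] -> [-44, -36, -34, -28, -20, -8, 49] -> [-44, -36, -34]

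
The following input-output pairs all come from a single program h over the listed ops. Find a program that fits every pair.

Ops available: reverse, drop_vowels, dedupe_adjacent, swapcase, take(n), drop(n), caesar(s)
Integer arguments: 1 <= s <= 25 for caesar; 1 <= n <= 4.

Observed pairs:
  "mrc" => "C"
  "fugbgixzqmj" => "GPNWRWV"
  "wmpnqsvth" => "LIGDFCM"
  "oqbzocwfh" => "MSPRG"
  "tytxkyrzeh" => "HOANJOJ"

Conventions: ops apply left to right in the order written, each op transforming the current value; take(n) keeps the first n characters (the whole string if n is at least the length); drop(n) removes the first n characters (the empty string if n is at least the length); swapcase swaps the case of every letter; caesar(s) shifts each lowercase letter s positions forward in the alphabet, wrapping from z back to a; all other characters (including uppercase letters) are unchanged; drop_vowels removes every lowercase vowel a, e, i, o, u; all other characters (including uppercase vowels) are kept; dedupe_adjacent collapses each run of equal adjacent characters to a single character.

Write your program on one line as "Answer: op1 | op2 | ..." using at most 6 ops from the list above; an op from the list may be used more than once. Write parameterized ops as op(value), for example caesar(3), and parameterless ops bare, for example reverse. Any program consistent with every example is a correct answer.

reverse | drop_vowels | caesar(16) | drop(2) | swapcase

Check, running the answer program on each example:
  "mrc" -> "crm" -> "crm" -> "shc" -> "c" -> "C"
  "fugbgixzqmj" -> "jmqzxigbguf" -> "jmqzxgbgf" -> "zcgpnwrwv" -> "gpnwrwv" -> "GPNWRWV"
  "wmpnqsvth" -> "htvsqnpmw" -> "htvsqnpmw" -> "xjligdfcm" -> "ligdfcm" -> "LIGDFCM"
  "oqbzocwfh" -> "hfwcozbqo" -> "hfwczbq" -> "xvmsprg" -> "msprg" -> "MSPRG"
  "tytxkyrzeh" -> "hezrykxtyt" -> "hzrykxtyt" -> "xphoanjoj" -> "hoanjoj" -> "HOANJOJ"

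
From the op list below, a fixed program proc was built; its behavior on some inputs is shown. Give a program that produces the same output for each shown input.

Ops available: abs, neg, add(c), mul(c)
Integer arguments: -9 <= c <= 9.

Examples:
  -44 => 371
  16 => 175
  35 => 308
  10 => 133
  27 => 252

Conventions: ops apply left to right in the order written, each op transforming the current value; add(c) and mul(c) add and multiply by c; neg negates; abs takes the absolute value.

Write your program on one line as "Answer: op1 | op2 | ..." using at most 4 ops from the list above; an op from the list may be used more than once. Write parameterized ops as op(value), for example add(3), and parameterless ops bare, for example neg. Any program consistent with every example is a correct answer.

abs | add(9) | mul(7)

Check, running the answer program on each example:
  -44 -> 44 -> 53 -> 371
  16 -> 16 -> 25 -> 175
  35 -> 35 -> 44 -> 308
  10 -> 10 -> 19 -> 133
  27 -> 27 -> 36 -> 252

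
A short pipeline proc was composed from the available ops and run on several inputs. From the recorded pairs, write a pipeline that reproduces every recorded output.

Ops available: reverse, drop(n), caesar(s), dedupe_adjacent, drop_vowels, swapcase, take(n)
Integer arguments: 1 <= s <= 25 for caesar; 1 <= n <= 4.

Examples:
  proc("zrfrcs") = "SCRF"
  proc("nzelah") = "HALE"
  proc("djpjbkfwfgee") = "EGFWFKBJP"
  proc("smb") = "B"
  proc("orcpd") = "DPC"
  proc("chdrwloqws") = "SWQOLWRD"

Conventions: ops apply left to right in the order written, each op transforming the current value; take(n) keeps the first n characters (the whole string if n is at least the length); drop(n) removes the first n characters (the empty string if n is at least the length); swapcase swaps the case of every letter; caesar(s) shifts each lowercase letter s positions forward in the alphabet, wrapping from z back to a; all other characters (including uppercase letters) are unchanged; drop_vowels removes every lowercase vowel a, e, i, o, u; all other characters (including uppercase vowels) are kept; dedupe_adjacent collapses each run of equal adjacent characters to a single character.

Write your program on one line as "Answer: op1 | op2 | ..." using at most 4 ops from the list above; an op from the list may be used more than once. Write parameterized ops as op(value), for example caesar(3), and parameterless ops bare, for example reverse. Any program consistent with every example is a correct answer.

swapcase | dedupe_adjacent | drop(2) | reverse

Check, running the answer program on each example:
  "zrfrcs" -> "ZRFRCS" -> "ZRFRCS" -> "FRCS" -> "SCRF"
  "nzelah" -> "NZELAH" -> "NZELAH" -> "ELAH" -> "HALE"
  "djpjbkfwfgee" -> "DJPJBKFWFGEE" -> "DJPJBKFWFGE" -> "PJBKFWFGE" -> "EGFWFKBJP"
  "smb" -> "SMB" -> "SMB" -> "B" -> "B"
  "orcpd" -> "ORCPD" -> "ORCPD" -> "CPD" -> "DPC"
  "chdrwloqws" -> "CHDRWLOQWS" -> "CHDRWLOQWS" -> "DRWLOQWS" -> "SWQOLWRD"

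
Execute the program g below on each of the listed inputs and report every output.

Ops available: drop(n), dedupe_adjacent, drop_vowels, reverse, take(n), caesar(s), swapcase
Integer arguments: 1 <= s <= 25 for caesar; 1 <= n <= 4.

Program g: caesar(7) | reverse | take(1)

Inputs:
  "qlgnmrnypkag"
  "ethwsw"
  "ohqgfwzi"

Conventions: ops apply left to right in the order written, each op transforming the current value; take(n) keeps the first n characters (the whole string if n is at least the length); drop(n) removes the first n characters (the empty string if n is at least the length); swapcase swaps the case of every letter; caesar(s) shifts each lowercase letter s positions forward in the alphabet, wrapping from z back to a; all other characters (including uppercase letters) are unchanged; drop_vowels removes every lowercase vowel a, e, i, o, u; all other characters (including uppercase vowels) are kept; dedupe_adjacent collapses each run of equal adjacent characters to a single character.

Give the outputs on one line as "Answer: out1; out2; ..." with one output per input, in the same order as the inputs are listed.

"n"; "d"; "p"

Execution, op by op:
  "qlgnmrnypkag" -> "xsnutyufwrhn" -> "nhrwfuytunsx" -> "n"
  "ethwsw" -> "laodzd" -> "dzdoal" -> "d"
  "ohqgfwzi" -> "voxnmdgp" -> "pgdmnxov" -> "p"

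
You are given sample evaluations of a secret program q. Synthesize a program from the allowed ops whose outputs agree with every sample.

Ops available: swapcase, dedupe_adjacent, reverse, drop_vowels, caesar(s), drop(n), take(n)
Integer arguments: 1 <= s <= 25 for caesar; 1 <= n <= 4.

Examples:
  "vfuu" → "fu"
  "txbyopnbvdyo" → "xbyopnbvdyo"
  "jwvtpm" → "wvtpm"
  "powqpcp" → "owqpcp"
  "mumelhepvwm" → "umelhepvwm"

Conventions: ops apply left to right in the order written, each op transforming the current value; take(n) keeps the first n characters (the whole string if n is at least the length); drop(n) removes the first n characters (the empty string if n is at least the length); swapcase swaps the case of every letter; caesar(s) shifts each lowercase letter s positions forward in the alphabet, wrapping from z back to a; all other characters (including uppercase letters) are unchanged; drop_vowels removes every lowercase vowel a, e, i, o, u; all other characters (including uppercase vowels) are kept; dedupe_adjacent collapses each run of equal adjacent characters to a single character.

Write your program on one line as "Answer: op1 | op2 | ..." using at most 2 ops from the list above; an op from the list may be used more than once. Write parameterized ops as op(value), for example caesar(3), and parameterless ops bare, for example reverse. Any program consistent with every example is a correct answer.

drop(1) | dedupe_adjacent

Check, running the answer program on each example:
  "vfuu" -> "fuu" -> "fu"
  "txbyopnbvdyo" -> "xbyopnbvdyo" -> "xbyopnbvdyo"
  "jwvtpm" -> "wvtpm" -> "wvtpm"
  "powqpcp" -> "owqpcp" -> "owqpcp"
  "mumelhepvwm" -> "umelhepvwm" -> "umelhepvwm"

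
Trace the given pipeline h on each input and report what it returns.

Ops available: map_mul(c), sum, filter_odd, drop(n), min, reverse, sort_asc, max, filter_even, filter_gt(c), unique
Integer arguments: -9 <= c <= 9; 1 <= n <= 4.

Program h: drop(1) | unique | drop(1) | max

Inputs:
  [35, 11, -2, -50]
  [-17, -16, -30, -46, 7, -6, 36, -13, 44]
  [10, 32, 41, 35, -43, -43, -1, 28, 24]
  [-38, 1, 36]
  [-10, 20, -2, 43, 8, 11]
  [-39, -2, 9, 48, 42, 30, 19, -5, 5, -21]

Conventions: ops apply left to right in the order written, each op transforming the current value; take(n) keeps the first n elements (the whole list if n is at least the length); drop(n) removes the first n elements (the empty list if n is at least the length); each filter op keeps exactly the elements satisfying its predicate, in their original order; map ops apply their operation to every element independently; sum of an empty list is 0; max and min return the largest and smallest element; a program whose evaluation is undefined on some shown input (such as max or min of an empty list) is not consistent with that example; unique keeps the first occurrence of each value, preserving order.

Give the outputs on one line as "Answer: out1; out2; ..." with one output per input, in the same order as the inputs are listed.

Execution, op by op:
  [35, 11, -2, -50] -> [11, -2, -50] -> [11, -2, -50] -> [-2, -50] -> -2
  [-17, -16, -30, -46, 7, -6, 36, -13, 44] -> [-16, -30, -46, 7, -6, 36, -13, 44] -> [-16, -30, -46, 7, -6, 36, -13, 44] -> [-30, -46, 7, -6, 36, -13, 44] -> 44
  [10, 32, 41, 35, -43, -43, -1, 28, 24] -> [32, 41, 35, -43, -43, -1, 28, 24] -> [32, 41, 35, -43, -1, 28, 24] -> [41, 35, -43, -1, 28, 24] -> 41
  [-38, 1, 36] -> [1, 36] -> [1, 36] -> [36] -> 36
  [-10, 20, -2, 43, 8, 11] -> [20, -2, 43, 8, 11] -> [20, -2, 43, 8, 11] -> [-2, 43, 8, 11] -> 43
  [-39, -2, 9, 48, 42, 30, 19, -5, 5, -21] -> [-2, 9, 48, 42, 30, 19, -5, 5, -21] -> [-2, 9, 48, 42, 30, 19, -5, 5, -21] -> [9, 48, 42, 30, 19, -5, 5, -21] -> 48

-2; 44; 41; 36; 43; 48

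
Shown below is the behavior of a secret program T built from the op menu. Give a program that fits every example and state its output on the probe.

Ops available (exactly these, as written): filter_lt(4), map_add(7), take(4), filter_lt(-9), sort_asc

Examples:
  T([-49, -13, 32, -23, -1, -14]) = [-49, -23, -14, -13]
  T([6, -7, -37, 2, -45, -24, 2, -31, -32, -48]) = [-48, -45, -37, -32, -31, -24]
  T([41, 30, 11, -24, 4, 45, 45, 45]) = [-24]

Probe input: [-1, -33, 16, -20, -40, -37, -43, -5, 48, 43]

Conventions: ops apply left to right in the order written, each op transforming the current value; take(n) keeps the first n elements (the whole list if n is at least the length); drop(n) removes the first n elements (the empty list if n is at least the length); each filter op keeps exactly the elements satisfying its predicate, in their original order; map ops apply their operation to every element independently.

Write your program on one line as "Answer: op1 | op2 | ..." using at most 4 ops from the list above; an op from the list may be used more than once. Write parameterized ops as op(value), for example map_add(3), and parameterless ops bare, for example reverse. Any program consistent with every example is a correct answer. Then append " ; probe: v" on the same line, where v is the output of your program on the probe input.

filter_lt(4) | sort_asc | filter_lt(-9) ; probe: [-43, -40, -37, -33, -20]

Check, running the answer program on each example:
  [-49, -13, 32, -23, -1, -14] -> [-49, -13, -23, -1, -14] -> [-49, -23, -14, -13, -1] -> [-49, -23, -14, -13]
  [6, -7, -37, 2, -45, -24, 2, -31, -32, -48] -> [-7, -37, 2, -45, -24, 2, -31, -32, -48] -> [-48, -45, -37, -32, -31, -24, -7, 2, 2] -> [-48, -45, -37, -32, -31, -24]
  [41, 30, 11, -24, 4, 45, 45, 45] -> [-24] -> [-24] -> [-24]
  probe: [-1, -33, 16, -20, -40, -37, -43, -5, 48, 43] -> [-1, -33, -20, -40, -37, -43, -5] -> [-43, -40, -37, -33, -20, -5, -1] -> [-43, -40, -37, -33, -20]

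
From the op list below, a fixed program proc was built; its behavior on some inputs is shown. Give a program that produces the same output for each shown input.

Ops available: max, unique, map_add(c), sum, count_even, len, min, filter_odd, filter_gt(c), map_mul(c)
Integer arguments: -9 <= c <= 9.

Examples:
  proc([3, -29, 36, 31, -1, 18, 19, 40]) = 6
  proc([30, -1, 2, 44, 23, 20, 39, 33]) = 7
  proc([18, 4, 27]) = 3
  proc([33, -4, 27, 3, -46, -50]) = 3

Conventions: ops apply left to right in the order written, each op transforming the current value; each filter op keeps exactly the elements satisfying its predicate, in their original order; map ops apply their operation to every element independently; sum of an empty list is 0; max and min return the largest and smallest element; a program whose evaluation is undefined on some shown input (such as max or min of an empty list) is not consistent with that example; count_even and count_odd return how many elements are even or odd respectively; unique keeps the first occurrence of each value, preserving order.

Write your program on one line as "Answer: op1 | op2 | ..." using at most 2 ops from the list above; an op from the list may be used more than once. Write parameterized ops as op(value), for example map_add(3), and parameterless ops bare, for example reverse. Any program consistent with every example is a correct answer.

filter_gt(0) | len

Check, running the answer program on each example:
  [3, -29, 36, 31, -1, 18, 19, 40] -> [3, 36, 31, 18, 19, 40] -> 6
  [30, -1, 2, 44, 23, 20, 39, 33] -> [30, 2, 44, 23, 20, 39, 33] -> 7
  [18, 4, 27] -> [18, 4, 27] -> 3
  [33, -4, 27, 3, -46, -50] -> [33, 27, 3] -> 3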